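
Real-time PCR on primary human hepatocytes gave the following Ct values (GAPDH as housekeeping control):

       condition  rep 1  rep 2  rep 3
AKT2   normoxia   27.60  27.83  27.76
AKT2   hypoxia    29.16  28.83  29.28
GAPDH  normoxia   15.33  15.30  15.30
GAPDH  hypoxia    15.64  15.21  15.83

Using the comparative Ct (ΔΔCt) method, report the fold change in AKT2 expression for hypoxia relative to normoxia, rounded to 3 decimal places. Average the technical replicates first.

0.463

Mean Ct: AKT2 normoxia 27.730; AKT2 hypoxia 29.090; GAPDH normoxia 15.310; GAPDH hypoxia 15.560
ΔCt(normoxia) = 27.730 − 15.310 = 12.420
ΔCt(hypoxia) = 29.090 − 15.560 = 13.530
ΔΔCt = 13.530 − 12.420 = 1.110
Fold change = 2^(−1.110) = 0.4633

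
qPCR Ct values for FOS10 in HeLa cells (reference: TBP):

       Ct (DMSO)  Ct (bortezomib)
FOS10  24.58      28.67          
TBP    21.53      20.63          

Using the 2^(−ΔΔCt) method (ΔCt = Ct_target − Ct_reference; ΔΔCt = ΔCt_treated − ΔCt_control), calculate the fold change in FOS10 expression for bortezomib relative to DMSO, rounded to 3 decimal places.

ΔCt(DMSO) = 24.580 − 21.530 = 3.050
ΔCt(bortezomib) = 28.670 − 20.630 = 8.040
ΔΔCt = 8.040 − 3.050 = 4.990
Fold change = 2^(−4.990) = 0.0315

0.031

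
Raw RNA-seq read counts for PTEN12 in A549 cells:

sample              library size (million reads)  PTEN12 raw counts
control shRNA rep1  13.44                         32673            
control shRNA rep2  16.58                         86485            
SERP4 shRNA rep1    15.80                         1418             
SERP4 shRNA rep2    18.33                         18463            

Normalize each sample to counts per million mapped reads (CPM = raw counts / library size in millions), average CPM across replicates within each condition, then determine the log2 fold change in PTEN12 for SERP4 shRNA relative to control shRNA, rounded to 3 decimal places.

-2.801

CPM(control shRNA rep1) = 32673 / 13.44 = 2431.0268
CPM(control shRNA rep2) = 86485 / 16.58 = 5216.2244
CPM(SERP4 shRNA rep1) = 1418 / 15.80 = 89.7468
CPM(SERP4 shRNA rep2) = 18463 / 18.33 = 1007.2559
mean CPM(control shRNA) = 3823.6256; mean CPM(SERP4 shRNA) = 548.5014
Fold change = 548.5014 / 3823.6256 = 0.14345
log2(0.14345) = -2.8014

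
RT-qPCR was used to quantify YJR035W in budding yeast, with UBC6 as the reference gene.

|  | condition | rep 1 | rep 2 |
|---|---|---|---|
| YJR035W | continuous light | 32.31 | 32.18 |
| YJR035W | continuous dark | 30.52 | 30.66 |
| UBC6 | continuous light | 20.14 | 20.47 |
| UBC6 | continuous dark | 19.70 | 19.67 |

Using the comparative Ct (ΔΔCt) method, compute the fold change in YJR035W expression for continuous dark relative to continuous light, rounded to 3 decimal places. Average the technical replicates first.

2.049

Mean Ct: YJR035W continuous light 32.245; YJR035W continuous dark 30.590; UBC6 continuous light 20.305; UBC6 continuous dark 19.685
ΔCt(continuous light) = 32.245 − 20.305 = 11.940
ΔCt(continuous dark) = 30.590 − 19.685 = 10.905
ΔΔCt = 10.905 − 11.940 = -1.035
Fold change = 2^(−(-1.035)) = 2^1.035 = 2.0491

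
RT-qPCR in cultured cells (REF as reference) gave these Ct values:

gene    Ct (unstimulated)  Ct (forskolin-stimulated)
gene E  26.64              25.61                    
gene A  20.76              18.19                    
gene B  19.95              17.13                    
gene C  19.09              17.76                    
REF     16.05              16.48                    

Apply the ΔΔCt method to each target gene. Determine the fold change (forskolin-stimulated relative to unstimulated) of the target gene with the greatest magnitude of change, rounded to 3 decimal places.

9.514

gene E: ΔΔCt = (25.61−16.48) − (26.64−16.05) = 9.13 − 10.59 = -1.46; fold change = 2^1.46 = 2.751
gene A: ΔΔCt = (18.19−16.48) − (20.76−16.05) = 1.71 − 4.71 = -3.00; fold change = 2^3.00 = 8.000
gene B: ΔΔCt = (17.13−16.48) − (19.95−16.05) = 0.65 − 3.90 = -3.25; fold change = 2^3.25 = 9.514
gene C: ΔΔCt = (17.76−16.48) − (19.09−16.05) = 1.28 − 3.04 = -1.76; fold change = 2^1.76 = 3.387
gene B has the largest |ΔΔCt| = 3.25.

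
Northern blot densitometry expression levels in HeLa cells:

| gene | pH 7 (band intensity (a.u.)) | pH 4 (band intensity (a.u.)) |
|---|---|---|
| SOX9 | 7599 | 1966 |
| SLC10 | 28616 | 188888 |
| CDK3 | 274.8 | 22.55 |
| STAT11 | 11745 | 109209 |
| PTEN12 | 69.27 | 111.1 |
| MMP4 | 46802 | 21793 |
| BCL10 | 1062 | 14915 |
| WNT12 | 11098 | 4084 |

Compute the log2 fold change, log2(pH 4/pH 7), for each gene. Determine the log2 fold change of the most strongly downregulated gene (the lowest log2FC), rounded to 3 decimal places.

log2(1966/7599) = -1.951  (SOX9)
log2(188888/28616) = 2.723  (SLC10)
log2(22.55/274.8) = -3.607  (CDK3)
log2(109209/11745) = 3.217  (STAT11)
log2(111.1/69.27) = 0.682  (PTEN12)
log2(21793/46802) = -1.103  (MMP4)
log2(14915/1062) = 3.812  (BCL10)
log2(4084/11098) = -1.442  (WNT12)
CDK3 is most strongly downregulated.

-3.607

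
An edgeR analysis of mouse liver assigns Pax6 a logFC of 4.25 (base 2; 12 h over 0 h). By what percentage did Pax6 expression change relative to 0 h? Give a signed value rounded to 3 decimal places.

1802.731%

Fold change = 2^(4.25) = 19.0273
Percent change = (FC − 1) × 100% = (19.0273 − 1) × 100 = 1802.731%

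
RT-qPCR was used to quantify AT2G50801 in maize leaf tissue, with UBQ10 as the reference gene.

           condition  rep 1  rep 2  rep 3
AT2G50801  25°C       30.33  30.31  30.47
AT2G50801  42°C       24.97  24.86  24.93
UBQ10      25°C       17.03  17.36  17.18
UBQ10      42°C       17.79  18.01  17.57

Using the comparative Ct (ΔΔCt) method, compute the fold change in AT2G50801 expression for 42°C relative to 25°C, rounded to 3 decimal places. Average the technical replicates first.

Mean Ct: AT2G50801 25°C 30.370; AT2G50801 42°C 24.920; UBQ10 25°C 17.190; UBQ10 42°C 17.790
ΔCt(25°C) = 30.370 − 17.190 = 13.180
ΔCt(42°C) = 24.920 − 17.790 = 7.130
ΔΔCt = 7.130 − 13.180 = -6.050
Fold change = 2^(−(-6.050)) = 2^6.050 = 66.2570

66.257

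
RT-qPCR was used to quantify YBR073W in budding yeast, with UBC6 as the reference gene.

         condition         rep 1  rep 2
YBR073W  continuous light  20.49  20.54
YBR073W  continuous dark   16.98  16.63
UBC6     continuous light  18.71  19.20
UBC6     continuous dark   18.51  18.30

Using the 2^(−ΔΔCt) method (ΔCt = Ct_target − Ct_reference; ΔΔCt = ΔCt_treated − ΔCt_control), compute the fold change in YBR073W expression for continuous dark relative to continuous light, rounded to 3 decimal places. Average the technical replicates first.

Mean Ct: YBR073W continuous light 20.515; YBR073W continuous dark 16.805; UBC6 continuous light 18.955; UBC6 continuous dark 18.405
ΔCt(continuous light) = 20.515 − 18.955 = 1.560
ΔCt(continuous dark) = 16.805 − 18.405 = -1.600
ΔΔCt = -1.600 − 1.560 = -3.160
Fold change = 2^(−(-3.160)) = 2^3.160 = 8.9383

8.938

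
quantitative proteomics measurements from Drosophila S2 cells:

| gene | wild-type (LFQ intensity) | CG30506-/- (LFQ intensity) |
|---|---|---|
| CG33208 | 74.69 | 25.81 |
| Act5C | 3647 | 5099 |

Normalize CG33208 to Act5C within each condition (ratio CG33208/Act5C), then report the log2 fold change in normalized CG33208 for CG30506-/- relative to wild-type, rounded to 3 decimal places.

CG33208/Act5C (wild-type) = 74.69 / 3647 = 0.02048
CG33208/Act5C (CG30506-/-) = 25.81 / 5099 = 0.0050618
Fold change = 0.0050618 / 0.02048 = 0.2472
log2(0.2472) = -2.0165

-2.016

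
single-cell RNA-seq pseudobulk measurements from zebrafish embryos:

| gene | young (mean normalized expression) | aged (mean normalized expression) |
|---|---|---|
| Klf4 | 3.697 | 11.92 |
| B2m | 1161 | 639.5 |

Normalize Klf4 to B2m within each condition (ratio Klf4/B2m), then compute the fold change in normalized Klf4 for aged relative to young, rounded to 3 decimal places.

5.854

Klf4/B2m (young) = 3.697 / 1161 = 0.0031843
Klf4/B2m (aged) = 11.92 / 639.5 = 0.01864
Fold change = 0.01864 / 0.0031843 = 5.8535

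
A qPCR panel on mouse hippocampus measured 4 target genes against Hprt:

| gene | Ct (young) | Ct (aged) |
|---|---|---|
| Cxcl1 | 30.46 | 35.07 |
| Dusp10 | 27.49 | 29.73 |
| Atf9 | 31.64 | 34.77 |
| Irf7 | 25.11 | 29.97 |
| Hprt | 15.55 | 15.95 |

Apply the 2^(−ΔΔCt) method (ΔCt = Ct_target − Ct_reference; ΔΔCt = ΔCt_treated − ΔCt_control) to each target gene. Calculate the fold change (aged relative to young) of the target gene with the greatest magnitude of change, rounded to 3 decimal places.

Cxcl1: ΔΔCt = (35.07−15.95) − (30.46−15.55) = 19.12 − 14.91 = 4.21; fold change = 2^-4.21 = 0.054
Dusp10: ΔΔCt = (29.73−15.95) − (27.49−15.55) = 13.78 − 11.94 = 1.84; fold change = 2^-1.84 = 0.279
Atf9: ΔΔCt = (34.77−15.95) − (31.64−15.55) = 18.82 − 16.09 = 2.73; fold change = 2^-2.73 = 0.151
Irf7: ΔΔCt = (29.97−15.95) − (25.11−15.55) = 14.02 − 9.56 = 4.46; fold change = 2^-4.46 = 0.045
Irf7 has the largest |ΔΔCt| = 4.46.

0.045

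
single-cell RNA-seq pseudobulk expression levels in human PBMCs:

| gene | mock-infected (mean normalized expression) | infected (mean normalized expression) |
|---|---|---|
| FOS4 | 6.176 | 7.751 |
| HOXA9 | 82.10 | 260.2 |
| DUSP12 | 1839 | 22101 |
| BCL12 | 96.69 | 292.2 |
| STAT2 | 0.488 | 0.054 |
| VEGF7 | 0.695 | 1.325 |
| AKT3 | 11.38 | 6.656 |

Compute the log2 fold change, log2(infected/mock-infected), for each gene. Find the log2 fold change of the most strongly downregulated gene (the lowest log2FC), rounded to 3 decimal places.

log2(7.751/6.176) = 0.328  (FOS4)
log2(260.2/82.10) = 1.664  (HOXA9)
log2(22101/1839) = 3.587  (DUSP12)
log2(292.2/96.69) = 1.596  (BCL12)
log2(0.054/0.488) = -3.176  (STAT2)
log2(1.325/0.695) = 0.931  (VEGF7)
log2(6.656/11.38) = -0.774  (AKT3)
STAT2 is most strongly downregulated.

-3.176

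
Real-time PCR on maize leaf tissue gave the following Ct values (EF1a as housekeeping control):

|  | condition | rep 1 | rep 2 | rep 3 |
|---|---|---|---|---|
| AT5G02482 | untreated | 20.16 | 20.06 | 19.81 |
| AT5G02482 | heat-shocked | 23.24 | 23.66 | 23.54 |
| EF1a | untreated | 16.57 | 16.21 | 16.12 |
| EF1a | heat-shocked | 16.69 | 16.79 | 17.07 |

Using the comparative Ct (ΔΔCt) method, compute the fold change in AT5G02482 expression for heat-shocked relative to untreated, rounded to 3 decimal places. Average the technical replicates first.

0.132

Mean Ct: AT5G02482 untreated 20.010; AT5G02482 heat-shocked 23.480; EF1a untreated 16.300; EF1a heat-shocked 16.850
ΔCt(untreated) = 20.010 − 16.300 = 3.710
ΔCt(heat-shocked) = 23.480 − 16.850 = 6.630
ΔΔCt = 6.630 − 3.710 = 2.920
Fold change = 2^(−2.920) = 0.1321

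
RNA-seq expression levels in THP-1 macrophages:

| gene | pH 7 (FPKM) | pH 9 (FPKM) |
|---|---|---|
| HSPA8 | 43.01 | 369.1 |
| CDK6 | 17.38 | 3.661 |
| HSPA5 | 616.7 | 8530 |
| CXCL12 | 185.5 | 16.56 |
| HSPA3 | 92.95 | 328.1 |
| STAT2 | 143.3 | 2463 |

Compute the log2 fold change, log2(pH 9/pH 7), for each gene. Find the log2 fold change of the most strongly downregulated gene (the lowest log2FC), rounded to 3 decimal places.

-3.486

log2(369.1/43.01) = 3.101  (HSPA8)
log2(3.661/17.38) = -2.247  (CDK6)
log2(8530/616.7) = 3.790  (HSPA5)
log2(16.56/185.5) = -3.486  (CXCL12)
log2(328.1/92.95) = 1.820  (HSPA3)
log2(2463/143.3) = 4.103  (STAT2)
CXCL12 is most strongly downregulated.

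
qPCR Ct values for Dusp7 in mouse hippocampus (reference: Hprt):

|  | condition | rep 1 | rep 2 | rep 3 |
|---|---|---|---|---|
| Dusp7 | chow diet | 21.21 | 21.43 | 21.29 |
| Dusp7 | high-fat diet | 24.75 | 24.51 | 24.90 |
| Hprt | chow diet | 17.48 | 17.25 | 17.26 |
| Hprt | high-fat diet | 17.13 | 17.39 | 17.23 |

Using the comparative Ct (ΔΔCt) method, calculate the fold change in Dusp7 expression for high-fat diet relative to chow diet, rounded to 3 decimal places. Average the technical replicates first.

Mean Ct: Dusp7 chow diet 21.310; Dusp7 high-fat diet 24.720; Hprt chow diet 17.330; Hprt high-fat diet 17.250
ΔCt(chow diet) = 21.310 − 17.330 = 3.980
ΔCt(high-fat diet) = 24.720 − 17.250 = 7.470
ΔΔCt = 7.470 − 3.980 = 3.490
Fold change = 2^(−3.490) = 0.0890

0.089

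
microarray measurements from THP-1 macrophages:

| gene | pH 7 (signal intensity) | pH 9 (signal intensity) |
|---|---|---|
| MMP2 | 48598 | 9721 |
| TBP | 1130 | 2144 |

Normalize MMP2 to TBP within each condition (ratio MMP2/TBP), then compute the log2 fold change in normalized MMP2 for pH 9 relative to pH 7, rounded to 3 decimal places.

-3.246

MMP2/TBP (pH 7) = 48598 / 1130 = 43.007
MMP2/TBP (pH 9) = 9721 / 2144 = 4.534
Fold change = 4.534 / 43.007 = 0.1054
log2(0.1054) = -3.2457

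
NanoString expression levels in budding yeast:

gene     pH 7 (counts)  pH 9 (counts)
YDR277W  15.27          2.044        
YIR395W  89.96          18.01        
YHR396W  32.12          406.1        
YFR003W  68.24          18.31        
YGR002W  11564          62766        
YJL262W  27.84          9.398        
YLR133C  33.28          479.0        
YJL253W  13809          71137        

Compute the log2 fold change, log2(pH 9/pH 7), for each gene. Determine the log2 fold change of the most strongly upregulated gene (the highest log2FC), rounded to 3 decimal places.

3.847

log2(2.044/15.27) = -2.901  (YDR277W)
log2(18.01/89.96) = -2.320  (YIR395W)
log2(406.1/32.12) = 3.660  (YHR396W)
log2(18.31/68.24) = -1.898  (YFR003W)
log2(62766/11564) = 2.440  (YGR002W)
log2(9.398/27.84) = -1.567  (YJL262W)
log2(479.0/33.28) = 3.847  (YLR133C)
log2(71137/13809) = 2.365  (YJL253W)
YLR133C is most strongly upregulated.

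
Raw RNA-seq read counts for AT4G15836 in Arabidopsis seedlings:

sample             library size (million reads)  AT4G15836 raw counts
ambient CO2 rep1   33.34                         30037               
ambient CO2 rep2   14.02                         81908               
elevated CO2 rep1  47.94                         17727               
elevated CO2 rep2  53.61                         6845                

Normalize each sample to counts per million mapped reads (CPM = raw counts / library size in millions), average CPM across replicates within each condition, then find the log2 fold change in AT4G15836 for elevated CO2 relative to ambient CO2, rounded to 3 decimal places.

-3.761

CPM(ambient CO2 rep1) = 30037 / 33.34 = 900.9298
CPM(ambient CO2 rep2) = 81908 / 14.02 = 5842.2254
CPM(elevated CO2 rep1) = 17727 / 47.94 = 369.7747
CPM(elevated CO2 rep2) = 6845 / 53.61 = 127.6814
mean CPM(ambient CO2) = 3371.5776; mean CPM(elevated CO2) = 248.7281
Fold change = 248.7281 / 3371.5776 = 0.07377
log2(0.07377) = -3.7608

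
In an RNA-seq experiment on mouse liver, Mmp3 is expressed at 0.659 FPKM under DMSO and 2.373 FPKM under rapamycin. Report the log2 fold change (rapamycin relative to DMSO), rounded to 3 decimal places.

1.848

Fold change = 2.373 / 0.659 = 3.6009
log2(3.6009) = 1.8484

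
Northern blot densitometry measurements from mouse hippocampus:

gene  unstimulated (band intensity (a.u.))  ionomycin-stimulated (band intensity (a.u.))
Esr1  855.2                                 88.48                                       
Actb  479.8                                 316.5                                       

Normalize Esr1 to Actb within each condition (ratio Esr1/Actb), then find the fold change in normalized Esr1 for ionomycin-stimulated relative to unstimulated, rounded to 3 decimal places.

0.157

Esr1/Actb (unstimulated) = 855.2 / 479.8 = 1.7824
Esr1/Actb (ionomycin-stimulated) = 88.48 / 316.5 = 0.27956
Fold change = 0.27956 / 1.7824 = 0.1568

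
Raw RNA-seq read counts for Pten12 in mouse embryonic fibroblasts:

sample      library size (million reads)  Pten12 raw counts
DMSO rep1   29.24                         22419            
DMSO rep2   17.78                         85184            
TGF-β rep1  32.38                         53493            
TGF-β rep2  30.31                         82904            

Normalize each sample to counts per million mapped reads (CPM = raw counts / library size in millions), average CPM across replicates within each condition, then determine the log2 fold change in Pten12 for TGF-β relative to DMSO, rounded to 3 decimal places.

CPM(DMSO rep1) = 22419 / 29.24 = 766.7237
CPM(DMSO rep2) = 85184 / 17.78 = 4791.0011
CPM(TGF-β rep1) = 53493 / 32.38 = 1652.0383
CPM(TGF-β rep2) = 82904 / 30.31 = 2735.2029
mean CPM(DMSO) = 2778.8624; mean CPM(TGF-β) = 2193.6206
Fold change = 2193.6206 / 2778.8624 = 0.78940
log2(0.78940) = -0.3412

-0.341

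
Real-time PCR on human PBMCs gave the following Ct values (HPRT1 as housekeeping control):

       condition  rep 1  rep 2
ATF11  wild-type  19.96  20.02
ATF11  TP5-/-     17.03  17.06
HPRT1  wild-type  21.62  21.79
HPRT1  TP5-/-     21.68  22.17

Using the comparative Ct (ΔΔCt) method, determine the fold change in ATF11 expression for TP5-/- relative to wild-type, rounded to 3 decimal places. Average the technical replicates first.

8.969

Mean Ct: ATF11 wild-type 19.990; ATF11 TP5-/- 17.045; HPRT1 wild-type 21.705; HPRT1 TP5-/- 21.925
ΔCt(wild-type) = 19.990 − 21.705 = -1.715
ΔCt(TP5-/-) = 17.045 − 21.925 = -4.880
ΔΔCt = -4.880 − (-1.715) = -3.165
Fold change = 2^(−(-3.165)) = 2^3.165 = 8.9693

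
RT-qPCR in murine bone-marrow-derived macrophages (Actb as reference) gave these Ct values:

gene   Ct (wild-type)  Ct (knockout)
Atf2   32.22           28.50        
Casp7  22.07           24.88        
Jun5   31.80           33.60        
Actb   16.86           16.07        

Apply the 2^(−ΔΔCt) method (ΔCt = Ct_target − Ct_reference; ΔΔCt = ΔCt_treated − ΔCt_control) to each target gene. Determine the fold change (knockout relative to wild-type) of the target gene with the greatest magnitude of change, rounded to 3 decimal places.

Atf2: ΔΔCt = (28.50−16.07) − (32.22−16.86) = 12.43 − 15.36 = -2.93; fold change = 2^2.93 = 7.621
Casp7: ΔΔCt = (24.88−16.07) − (22.07−16.86) = 8.81 − 5.21 = 3.60; fold change = 2^-3.60 = 0.082
Jun5: ΔΔCt = (33.60−16.07) − (31.80−16.86) = 17.53 − 14.94 = 2.59; fold change = 2^-2.59 = 0.166
Casp7 has the largest |ΔΔCt| = 3.60.

0.082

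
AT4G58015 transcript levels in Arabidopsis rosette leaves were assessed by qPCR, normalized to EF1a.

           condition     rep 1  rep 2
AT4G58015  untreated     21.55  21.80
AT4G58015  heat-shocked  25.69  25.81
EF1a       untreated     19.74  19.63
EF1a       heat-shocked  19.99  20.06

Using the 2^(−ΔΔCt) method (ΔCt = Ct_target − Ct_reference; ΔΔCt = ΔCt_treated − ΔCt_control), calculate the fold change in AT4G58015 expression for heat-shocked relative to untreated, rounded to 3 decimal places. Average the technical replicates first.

0.075

Mean Ct: AT4G58015 untreated 21.675; AT4G58015 heat-shocked 25.750; EF1a untreated 19.685; EF1a heat-shocked 20.025
ΔCt(untreated) = 21.675 − 19.685 = 1.990
ΔCt(heat-shocked) = 25.750 − 20.025 = 5.725
ΔΔCt = 5.725 − 1.990 = 3.735
Fold change = 2^(−3.735) = 0.0751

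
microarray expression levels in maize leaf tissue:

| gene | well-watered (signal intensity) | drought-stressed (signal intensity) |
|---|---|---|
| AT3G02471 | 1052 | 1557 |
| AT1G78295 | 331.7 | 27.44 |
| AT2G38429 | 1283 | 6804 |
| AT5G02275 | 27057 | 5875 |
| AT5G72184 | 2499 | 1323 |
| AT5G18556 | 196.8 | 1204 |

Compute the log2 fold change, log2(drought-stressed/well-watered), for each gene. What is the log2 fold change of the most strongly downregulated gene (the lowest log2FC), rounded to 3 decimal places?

log2(1557/1052) = 0.566  (AT3G02471)
log2(27.44/331.7) = -3.596  (AT1G78295)
log2(6804/1283) = 2.407  (AT2G38429)
log2(5875/27057) = -2.203  (AT5G02275)
log2(1323/2499) = -0.918  (AT5G72184)
log2(1204/196.8) = 2.613  (AT5G18556)
AT1G78295 is most strongly downregulated.

-3.596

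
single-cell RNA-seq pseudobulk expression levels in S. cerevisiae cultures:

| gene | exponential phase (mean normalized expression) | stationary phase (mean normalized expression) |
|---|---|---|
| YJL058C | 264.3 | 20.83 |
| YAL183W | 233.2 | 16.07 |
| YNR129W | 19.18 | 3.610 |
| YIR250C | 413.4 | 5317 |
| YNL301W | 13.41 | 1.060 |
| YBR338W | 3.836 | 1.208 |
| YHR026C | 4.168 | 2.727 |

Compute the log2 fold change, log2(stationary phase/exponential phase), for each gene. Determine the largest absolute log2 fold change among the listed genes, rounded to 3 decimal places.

3.859

log2(20.83/264.3) = -3.665  (YJL058C)
log2(16.07/233.2) = -3.859  (YAL183W)
log2(3.610/19.18) = -2.410  (YNR129W)
log2(5317/413.4) = 3.685  (YIR250C)
log2(1.060/13.41) = -3.661  (YNL301W)
log2(1.208/3.836) = -1.667  (YBR338W)
log2(2.727/4.168) = -0.612  (YHR026C)
The largest magnitude belongs to YAL183W.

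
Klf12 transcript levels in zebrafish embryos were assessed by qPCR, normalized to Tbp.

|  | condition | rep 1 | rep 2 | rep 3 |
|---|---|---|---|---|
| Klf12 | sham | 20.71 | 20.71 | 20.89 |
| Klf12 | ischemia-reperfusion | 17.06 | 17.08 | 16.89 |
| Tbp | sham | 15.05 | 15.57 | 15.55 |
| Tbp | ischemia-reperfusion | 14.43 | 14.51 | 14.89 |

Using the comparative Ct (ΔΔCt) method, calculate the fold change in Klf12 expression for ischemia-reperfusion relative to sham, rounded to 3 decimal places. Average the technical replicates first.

Mean Ct: Klf12 sham 20.770; Klf12 ischemia-reperfusion 17.010; Tbp sham 15.390; Tbp ischemia-reperfusion 14.610
ΔCt(sham) = 20.770 − 15.390 = 5.380
ΔCt(ischemia-reperfusion) = 17.010 − 14.610 = 2.400
ΔΔCt = 2.400 − 5.380 = -2.980
Fold change = 2^(−(-2.980)) = 2^2.980 = 7.8899

7.890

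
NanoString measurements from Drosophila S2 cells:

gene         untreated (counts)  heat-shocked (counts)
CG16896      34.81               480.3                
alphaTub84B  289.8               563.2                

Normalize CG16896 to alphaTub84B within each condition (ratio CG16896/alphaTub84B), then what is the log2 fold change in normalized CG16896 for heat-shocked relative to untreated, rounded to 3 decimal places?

CG16896/alphaTub84B (untreated) = 34.81 / 289.8 = 0.12012
CG16896/alphaTub84B (heat-shocked) = 480.3 / 563.2 = 0.85281
Fold change = 0.85281 / 0.12012 = 7.0998
log2(7.0998) = 2.8278

2.828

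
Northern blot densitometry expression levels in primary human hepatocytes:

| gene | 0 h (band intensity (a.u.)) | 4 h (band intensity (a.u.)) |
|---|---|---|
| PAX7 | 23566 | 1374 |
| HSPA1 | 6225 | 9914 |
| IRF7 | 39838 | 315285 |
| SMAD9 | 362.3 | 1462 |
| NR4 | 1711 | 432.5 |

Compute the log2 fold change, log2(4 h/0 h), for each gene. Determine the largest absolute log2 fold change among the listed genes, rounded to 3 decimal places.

log2(1374/23566) = -4.100  (PAX7)
log2(9914/6225) = 0.671  (HSPA1)
log2(315285/39838) = 2.984  (IRF7)
log2(1462/362.3) = 2.013  (SMAD9)
log2(432.5/1711) = -1.984  (NR4)
The largest magnitude belongs to PAX7.

4.100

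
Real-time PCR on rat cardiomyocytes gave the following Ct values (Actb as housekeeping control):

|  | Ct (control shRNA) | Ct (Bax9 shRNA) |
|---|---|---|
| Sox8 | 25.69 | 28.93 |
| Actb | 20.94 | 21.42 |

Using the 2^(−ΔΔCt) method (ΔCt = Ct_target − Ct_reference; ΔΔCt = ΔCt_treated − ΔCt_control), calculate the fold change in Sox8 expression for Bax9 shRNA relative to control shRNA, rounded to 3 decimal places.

ΔCt(control shRNA) = 25.690 − 20.940 = 4.750
ΔCt(Bax9 shRNA) = 28.930 − 21.420 = 7.510
ΔΔCt = 7.510 − 4.750 = 2.760
Fold change = 2^(−2.760) = 0.1476

0.148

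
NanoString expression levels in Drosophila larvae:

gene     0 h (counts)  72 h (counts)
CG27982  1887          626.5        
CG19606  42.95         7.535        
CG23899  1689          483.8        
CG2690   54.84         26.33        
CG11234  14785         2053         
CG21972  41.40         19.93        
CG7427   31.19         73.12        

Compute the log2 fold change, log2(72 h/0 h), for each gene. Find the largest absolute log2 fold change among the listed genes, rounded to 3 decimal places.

2.848

log2(626.5/1887) = -1.591  (CG27982)
log2(7.535/42.95) = -2.511  (CG19606)
log2(483.8/1689) = -1.804  (CG23899)
log2(26.33/54.84) = -1.059  (CG2690)
log2(2053/14785) = -2.848  (CG11234)
log2(19.93/41.40) = -1.055  (CG21972)
log2(73.12/31.19) = 1.229  (CG7427)
The largest magnitude belongs to CG11234.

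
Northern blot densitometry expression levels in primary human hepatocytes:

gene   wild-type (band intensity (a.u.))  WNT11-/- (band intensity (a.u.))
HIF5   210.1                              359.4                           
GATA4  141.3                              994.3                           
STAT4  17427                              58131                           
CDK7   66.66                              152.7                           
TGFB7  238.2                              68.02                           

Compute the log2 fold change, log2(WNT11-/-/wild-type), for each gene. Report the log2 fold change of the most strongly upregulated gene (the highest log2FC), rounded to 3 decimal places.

log2(359.4/210.1) = 0.775  (HIF5)
log2(994.3/141.3) = 2.815  (GATA4)
log2(58131/17427) = 1.738  (STAT4)
log2(152.7/66.66) = 1.196  (CDK7)
log2(68.02/238.2) = -1.808  (TGFB7)
GATA4 is most strongly upregulated.

2.815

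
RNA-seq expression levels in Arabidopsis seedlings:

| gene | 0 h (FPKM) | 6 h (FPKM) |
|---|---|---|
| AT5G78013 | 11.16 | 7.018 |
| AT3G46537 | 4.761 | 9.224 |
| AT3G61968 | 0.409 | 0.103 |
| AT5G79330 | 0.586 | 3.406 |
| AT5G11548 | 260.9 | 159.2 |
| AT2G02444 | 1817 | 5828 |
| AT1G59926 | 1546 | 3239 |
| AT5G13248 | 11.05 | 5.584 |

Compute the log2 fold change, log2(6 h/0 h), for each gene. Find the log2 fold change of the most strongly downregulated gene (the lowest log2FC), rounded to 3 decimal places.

-1.989

log2(7.018/11.16) = -0.669  (AT5G78013)
log2(9.224/4.761) = 0.954  (AT3G46537)
log2(0.103/0.409) = -1.989  (AT3G61968)
log2(3.406/0.586) = 2.539  (AT5G79330)
log2(159.2/260.9) = -0.713  (AT5G11548)
log2(5828/1817) = 1.681  (AT2G02444)
log2(3239/1546) = 1.067  (AT1G59926)
log2(5.584/11.05) = -0.985  (AT5G13248)
AT3G61968 is most strongly downregulated.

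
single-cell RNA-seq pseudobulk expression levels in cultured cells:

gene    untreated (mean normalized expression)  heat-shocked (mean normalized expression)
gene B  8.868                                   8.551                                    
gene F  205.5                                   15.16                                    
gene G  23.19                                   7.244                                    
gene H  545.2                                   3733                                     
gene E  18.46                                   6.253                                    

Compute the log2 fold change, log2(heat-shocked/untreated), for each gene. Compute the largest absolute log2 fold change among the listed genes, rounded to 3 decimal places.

log2(8.551/8.868) = -0.053  (gene B)
log2(15.16/205.5) = -3.761  (gene F)
log2(7.244/23.19) = -1.679  (gene G)
log2(3733/545.2) = 2.775  (gene H)
log2(6.253/18.46) = -1.562  (gene E)
The largest magnitude belongs to gene F.

3.761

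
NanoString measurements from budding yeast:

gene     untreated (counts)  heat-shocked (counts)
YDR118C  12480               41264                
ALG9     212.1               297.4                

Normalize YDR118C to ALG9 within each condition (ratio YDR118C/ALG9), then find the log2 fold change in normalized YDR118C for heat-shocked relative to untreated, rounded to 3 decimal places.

1.238

YDR118C/ALG9 (untreated) = 12480 / 212.1 = 58.84
YDR118C/ALG9 (heat-shocked) = 41264 / 297.4 = 138.75
Fold change = 138.75 / 58.84 = 2.3581
log2(2.3581) = 1.2376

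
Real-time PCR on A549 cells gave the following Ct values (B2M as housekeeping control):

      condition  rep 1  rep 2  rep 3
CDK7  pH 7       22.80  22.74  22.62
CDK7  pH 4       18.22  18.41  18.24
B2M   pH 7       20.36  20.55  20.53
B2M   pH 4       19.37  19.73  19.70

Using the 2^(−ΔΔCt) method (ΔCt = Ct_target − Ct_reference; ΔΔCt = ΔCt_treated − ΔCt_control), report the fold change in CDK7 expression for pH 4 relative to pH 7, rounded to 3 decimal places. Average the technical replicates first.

Mean Ct: CDK7 pH 7 22.720; CDK7 pH 4 18.290; B2M pH 7 20.480; B2M pH 4 19.600
ΔCt(pH 7) = 22.720 − 20.480 = 2.240
ΔCt(pH 4) = 18.290 − 19.600 = -1.310
ΔΔCt = -1.310 − 2.240 = -3.550
Fold change = 2^(−(-3.550)) = 2^3.550 = 11.7127

11.713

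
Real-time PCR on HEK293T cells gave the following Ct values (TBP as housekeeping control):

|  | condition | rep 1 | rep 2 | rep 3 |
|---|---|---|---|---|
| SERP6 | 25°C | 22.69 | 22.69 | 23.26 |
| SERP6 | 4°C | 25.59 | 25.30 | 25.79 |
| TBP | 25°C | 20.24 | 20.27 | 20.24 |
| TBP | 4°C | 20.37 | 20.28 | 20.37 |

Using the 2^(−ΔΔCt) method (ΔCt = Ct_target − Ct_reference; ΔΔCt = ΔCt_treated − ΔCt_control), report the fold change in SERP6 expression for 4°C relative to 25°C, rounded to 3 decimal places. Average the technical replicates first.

0.166

Mean Ct: SERP6 25°C 22.880; SERP6 4°C 25.560; TBP 25°C 20.250; TBP 4°C 20.340
ΔCt(25°C) = 22.880 − 20.250 = 2.630
ΔCt(4°C) = 25.560 − 20.340 = 5.220
ΔΔCt = 5.220 − 2.630 = 2.590
Fold change = 2^(−2.590) = 0.1661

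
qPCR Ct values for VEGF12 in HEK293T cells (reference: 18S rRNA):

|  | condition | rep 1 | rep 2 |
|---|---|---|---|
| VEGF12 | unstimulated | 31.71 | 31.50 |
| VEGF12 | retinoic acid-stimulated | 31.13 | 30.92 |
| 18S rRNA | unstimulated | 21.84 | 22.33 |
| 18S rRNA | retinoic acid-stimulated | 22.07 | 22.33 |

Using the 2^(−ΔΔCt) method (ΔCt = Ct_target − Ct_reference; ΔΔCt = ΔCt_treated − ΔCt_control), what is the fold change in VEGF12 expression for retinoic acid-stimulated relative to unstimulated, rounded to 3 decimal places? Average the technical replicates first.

1.619

Mean Ct: VEGF12 unstimulated 31.605; VEGF12 retinoic acid-stimulated 31.025; 18S rRNA unstimulated 22.085; 18S rRNA retinoic acid-stimulated 22.200
ΔCt(unstimulated) = 31.605 − 22.085 = 9.520
ΔCt(retinoic acid-stimulated) = 31.025 − 22.200 = 8.825
ΔΔCt = 8.825 − 9.520 = -0.695
Fold change = 2^(−(-0.695)) = 2^0.695 = 1.6189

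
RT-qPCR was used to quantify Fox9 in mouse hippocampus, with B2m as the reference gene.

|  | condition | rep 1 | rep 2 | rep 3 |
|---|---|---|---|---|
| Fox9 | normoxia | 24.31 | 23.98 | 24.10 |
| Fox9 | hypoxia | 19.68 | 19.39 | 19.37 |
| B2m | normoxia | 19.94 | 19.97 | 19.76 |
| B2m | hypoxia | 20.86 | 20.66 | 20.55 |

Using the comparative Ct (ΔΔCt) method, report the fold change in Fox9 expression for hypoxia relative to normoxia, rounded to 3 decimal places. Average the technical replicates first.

43.713

Mean Ct: Fox9 normoxia 24.130; Fox9 hypoxia 19.480; B2m normoxia 19.890; B2m hypoxia 20.690
ΔCt(normoxia) = 24.130 − 19.890 = 4.240
ΔCt(hypoxia) = 19.480 − 20.690 = -1.210
ΔΔCt = -1.210 − 4.240 = -5.450
Fold change = 2^(−(-5.450)) = 2^5.450 = 43.7133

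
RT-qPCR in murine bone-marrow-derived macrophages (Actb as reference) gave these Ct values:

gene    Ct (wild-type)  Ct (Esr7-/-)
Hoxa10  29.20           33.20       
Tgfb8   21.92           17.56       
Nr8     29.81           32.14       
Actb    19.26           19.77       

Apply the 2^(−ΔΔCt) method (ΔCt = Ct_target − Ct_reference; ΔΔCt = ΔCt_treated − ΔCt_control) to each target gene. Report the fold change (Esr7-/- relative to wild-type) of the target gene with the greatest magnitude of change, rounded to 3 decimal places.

Hoxa10: ΔΔCt = (33.20−19.77) − (29.20−19.26) = 13.43 − 9.94 = 3.49; fold change = 2^-3.49 = 0.089
Tgfb8: ΔΔCt = (17.56−19.77) − (21.92−19.26) = -2.21 − 2.66 = -4.87; fold change = 2^4.87 = 29.243
Nr8: ΔΔCt = (32.14−19.77) − (29.81−19.26) = 12.37 − 10.55 = 1.82; fold change = 2^-1.82 = 0.283
Tgfb8 has the largest |ΔΔCt| = 4.87.

29.243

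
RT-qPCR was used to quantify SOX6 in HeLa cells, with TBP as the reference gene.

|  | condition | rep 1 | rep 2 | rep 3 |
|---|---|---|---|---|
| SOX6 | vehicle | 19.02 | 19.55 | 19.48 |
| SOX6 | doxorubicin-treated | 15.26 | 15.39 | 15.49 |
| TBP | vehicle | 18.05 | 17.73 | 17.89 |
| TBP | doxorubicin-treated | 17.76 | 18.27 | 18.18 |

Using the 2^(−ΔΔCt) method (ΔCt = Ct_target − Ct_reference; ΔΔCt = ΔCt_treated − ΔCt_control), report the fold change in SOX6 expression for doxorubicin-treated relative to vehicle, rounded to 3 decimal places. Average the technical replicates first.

17.753

Mean Ct: SOX6 vehicle 19.350; SOX6 doxorubicin-treated 15.380; TBP vehicle 17.890; TBP doxorubicin-treated 18.070
ΔCt(vehicle) = 19.350 − 17.890 = 1.460
ΔCt(doxorubicin-treated) = 15.380 − 18.070 = -2.690
ΔΔCt = -2.690 − 1.460 = -4.150
Fold change = 2^(−(-4.150)) = 2^4.150 = 17.7531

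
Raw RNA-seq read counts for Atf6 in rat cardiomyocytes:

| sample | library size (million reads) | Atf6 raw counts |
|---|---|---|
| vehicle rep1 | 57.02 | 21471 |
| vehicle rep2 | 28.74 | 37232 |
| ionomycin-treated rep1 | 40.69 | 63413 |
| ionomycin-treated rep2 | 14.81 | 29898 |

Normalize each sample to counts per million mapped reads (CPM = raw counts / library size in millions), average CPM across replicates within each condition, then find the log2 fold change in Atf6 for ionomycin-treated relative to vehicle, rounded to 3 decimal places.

1.097

CPM(vehicle rep1) = 21471 / 57.02 = 376.5521
CPM(vehicle rep2) = 37232 / 28.74 = 1295.4767
CPM(ionomycin-treated rep1) = 63413 / 40.69 = 1558.4419
CPM(ionomycin-treated rep2) = 29898 / 14.81 = 2018.7711
mean CPM(vehicle) = 836.0144; mean CPM(ionomycin-treated) = 1788.6065
Fold change = 1788.6065 / 836.0144 = 2.13944
log2(2.13944) = 1.0972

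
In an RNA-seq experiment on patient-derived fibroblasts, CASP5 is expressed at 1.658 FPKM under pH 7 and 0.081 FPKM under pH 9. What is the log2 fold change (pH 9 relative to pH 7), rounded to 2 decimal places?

-4.36

Fold change = 0.081 / 1.658 = 0.0489
log2(0.0489) = -4.355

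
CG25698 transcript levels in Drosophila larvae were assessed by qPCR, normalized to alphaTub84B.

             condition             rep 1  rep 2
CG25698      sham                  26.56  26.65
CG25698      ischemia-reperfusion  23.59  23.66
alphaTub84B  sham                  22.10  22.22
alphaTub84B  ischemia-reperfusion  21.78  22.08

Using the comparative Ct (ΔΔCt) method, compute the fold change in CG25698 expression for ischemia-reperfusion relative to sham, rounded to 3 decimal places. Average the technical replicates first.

Mean Ct: CG25698 sham 26.605; CG25698 ischemia-reperfusion 23.625; alphaTub84B sham 22.160; alphaTub84B ischemia-reperfusion 21.930
ΔCt(sham) = 26.605 − 22.160 = 4.445
ΔCt(ischemia-reperfusion) = 23.625 − 21.930 = 1.695
ΔΔCt = 1.695 − 4.445 = -2.750
Fold change = 2^(−(-2.750)) = 2^2.750 = 6.7272

6.727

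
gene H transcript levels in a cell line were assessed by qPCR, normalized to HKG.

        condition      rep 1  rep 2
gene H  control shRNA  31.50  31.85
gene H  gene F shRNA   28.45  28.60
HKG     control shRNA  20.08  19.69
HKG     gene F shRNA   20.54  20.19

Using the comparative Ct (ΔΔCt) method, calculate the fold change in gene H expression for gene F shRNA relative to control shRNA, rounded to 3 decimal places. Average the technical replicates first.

Mean Ct: gene H control shRNA 31.675; gene H gene F shRNA 28.525; HKG control shRNA 19.885; HKG gene F shRNA 20.365
ΔCt(control shRNA) = 31.675 − 19.885 = 11.790
ΔCt(gene F shRNA) = 28.525 − 20.365 = 8.160
ΔΔCt = 8.160 − 11.790 = -3.630
Fold change = 2^(−(-3.630)) = 2^3.630 = 12.3805

12.381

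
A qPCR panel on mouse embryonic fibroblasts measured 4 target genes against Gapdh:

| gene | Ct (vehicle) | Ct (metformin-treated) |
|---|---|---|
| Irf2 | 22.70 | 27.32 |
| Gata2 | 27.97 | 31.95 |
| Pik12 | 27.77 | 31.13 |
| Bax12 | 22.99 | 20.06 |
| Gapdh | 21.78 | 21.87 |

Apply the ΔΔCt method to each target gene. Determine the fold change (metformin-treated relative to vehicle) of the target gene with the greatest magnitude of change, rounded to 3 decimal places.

0.043

Irf2: ΔΔCt = (27.32−21.87) − (22.70−21.78) = 5.45 − 0.92 = 4.53; fold change = 2^-4.53 = 0.043
Gata2: ΔΔCt = (31.95−21.87) − (27.97−21.78) = 10.08 − 6.19 = 3.89; fold change = 2^-3.89 = 0.067
Pik12: ΔΔCt = (31.13−21.87) − (27.77−21.78) = 9.26 − 5.99 = 3.27; fold change = 2^-3.27 = 0.104
Bax12: ΔΔCt = (20.06−21.87) − (22.99−21.78) = -1.81 − 1.21 = -3.02; fold change = 2^3.02 = 8.112
Irf2 has the largest |ΔΔCt| = 4.53.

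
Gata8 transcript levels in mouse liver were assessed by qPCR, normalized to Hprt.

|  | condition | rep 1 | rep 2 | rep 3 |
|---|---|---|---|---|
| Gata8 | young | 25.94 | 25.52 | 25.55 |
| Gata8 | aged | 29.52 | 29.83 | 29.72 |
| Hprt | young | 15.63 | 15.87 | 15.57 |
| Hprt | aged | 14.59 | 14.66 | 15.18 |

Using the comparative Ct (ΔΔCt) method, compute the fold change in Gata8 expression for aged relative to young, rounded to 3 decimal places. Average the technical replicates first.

0.033

Mean Ct: Gata8 young 25.670; Gata8 aged 29.690; Hprt young 15.690; Hprt aged 14.810
ΔCt(young) = 25.670 − 15.690 = 9.980
ΔCt(aged) = 29.690 − 14.810 = 14.880
ΔΔCt = 14.880 − 9.980 = 4.900
Fold change = 2^(−4.900) = 0.0335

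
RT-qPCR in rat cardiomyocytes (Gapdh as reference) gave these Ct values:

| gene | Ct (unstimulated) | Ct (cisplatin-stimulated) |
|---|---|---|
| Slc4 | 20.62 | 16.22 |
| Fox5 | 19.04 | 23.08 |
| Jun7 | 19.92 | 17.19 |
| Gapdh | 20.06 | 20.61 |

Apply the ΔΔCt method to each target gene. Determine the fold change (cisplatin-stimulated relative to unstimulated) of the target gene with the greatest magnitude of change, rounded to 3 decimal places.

Slc4: ΔΔCt = (16.22−20.61) − (20.62−20.06) = -4.39 − 0.56 = -4.95; fold change = 2^4.95 = 30.910
Fox5: ΔΔCt = (23.08−20.61) − (19.04−20.06) = 2.47 − (-1.02) = 3.49; fold change = 2^-3.49 = 0.089
Jun7: ΔΔCt = (17.19−20.61) − (19.92−20.06) = -3.42 − (-0.14) = -3.28; fold change = 2^3.28 = 9.714
Slc4 has the largest |ΔΔCt| = 4.95.

30.910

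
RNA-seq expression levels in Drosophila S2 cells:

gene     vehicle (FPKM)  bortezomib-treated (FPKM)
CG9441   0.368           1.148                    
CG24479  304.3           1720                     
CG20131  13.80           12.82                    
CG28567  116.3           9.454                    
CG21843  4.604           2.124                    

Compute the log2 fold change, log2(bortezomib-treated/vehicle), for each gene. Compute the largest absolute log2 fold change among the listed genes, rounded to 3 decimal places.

log2(1.148/0.368) = 1.641  (CG9441)
log2(1720/304.3) = 2.499  (CG24479)
log2(12.82/13.80) = -0.106  (CG20131)
log2(9.454/116.3) = -3.621  (CG28567)
log2(2.124/4.604) = -1.116  (CG21843)
The largest magnitude belongs to CG28567.

3.621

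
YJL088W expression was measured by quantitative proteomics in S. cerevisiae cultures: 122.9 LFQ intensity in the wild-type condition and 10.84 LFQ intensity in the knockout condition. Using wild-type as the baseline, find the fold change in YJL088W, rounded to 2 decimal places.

0.09

Fold change = 10.84 / 122.9 = 0.088
YJL088W is downregulated.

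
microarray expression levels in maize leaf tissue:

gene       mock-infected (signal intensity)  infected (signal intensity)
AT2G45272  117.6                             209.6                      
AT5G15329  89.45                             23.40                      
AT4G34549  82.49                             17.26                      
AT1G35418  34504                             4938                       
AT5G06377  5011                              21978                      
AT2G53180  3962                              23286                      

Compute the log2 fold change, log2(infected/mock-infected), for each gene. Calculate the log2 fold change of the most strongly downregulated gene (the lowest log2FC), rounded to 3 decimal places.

log2(209.6/117.6) = 0.834  (AT2G45272)
log2(23.40/89.45) = -1.935  (AT5G15329)
log2(17.26/82.49) = -2.257  (AT4G34549)
log2(4938/34504) = -2.805  (AT1G35418)
log2(21978/5011) = 2.133  (AT5G06377)
log2(23286/3962) = 2.555  (AT2G53180)
AT1G35418 is most strongly downregulated.

-2.805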